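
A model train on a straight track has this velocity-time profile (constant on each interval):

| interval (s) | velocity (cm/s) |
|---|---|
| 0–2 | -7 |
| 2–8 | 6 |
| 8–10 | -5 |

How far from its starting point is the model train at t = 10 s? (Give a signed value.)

12 cm

Displacement is the signed area under the v-t curve.
0–2 s: -7 × 2 = -14 cm
2–8 s: 6 × 6 = 36 cm
8–10 s: -5 × 2 = -10 cm
Net displacement = 12 cm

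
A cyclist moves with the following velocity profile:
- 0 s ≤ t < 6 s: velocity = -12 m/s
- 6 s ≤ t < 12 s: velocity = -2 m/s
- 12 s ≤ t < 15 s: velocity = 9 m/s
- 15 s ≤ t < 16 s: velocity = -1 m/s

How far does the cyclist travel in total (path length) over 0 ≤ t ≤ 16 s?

112 m

Total distance travelled is ∫|v| dt — sum the magnitudes of each area piece.
0–6 s: |-12| × 6 = 72 m
6–12 s: |-2| × 6 = 12 m
12–15 s: |9| × 3 = 27 m
15–16 s: |-1| × 1 = 1 m
Total distance = 112 m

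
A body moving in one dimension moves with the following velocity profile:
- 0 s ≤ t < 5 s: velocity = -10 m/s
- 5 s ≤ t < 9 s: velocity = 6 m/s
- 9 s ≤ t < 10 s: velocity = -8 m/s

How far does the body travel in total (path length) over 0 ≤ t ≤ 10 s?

Total distance travelled is ∫|v| dt — sum the magnitudes of each area piece.
0–5 s: |-10| × 5 = 50 m
5–9 s: |6| × 4 = 24 m
9–10 s: |-8| × 1 = 8 m
Total distance = 82 m

82 m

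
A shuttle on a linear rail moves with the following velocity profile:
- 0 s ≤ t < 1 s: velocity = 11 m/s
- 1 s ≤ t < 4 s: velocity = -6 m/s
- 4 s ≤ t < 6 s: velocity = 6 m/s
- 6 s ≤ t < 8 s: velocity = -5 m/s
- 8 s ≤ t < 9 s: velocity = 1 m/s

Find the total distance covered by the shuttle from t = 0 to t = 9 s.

Distance (not displacement) is the total path length: add the absolute areas under v-t.
0–1 s: |11| × 1 = 11 m
1–4 s: |-6| × 3 = 18 m
4–6 s: |6| × 2 = 12 m
6–8 s: |-5| × 2 = 10 m
8–9 s: |1| × 1 = 1 m
Total distance = 52 m

52 m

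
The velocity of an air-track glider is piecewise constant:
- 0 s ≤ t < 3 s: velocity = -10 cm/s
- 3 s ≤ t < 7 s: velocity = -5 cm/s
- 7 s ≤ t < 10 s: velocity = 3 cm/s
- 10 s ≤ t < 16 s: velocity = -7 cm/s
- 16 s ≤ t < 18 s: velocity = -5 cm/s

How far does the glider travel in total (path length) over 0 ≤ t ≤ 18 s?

111 cm

Distance (not displacement) is the total path length: add the absolute areas under v-t.
0–3 s: |-10| × 3 = 30 cm
3–7 s: |-5| × 4 = 20 cm
7–10 s: |3| × 3 = 9 cm
10–16 s: |-7| × 6 = 42 cm
16–18 s: |-5| × 2 = 10 cm
Total distance = 111 cm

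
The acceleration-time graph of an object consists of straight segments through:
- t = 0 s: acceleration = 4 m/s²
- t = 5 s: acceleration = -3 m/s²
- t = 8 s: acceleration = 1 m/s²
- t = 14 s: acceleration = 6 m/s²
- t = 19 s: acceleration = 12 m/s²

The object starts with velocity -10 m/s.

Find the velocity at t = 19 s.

55.5 m/s

Δv equals the area under the a-t graph; then v = v₀ + Δv.
0–5 s: ½(4 + -3)(5) = 2.5 m/s
5–8 s: ½(-3 + 1)(3) = -3 m/s
8–14 s: ½(1 + 6)(6) = 21 m/s
14–19 s: ½(6 + 12)(5) = 45 m/s
Δv = 65.5 m/s, so v(19) = -10 + (65.5) = 55.5 m/s.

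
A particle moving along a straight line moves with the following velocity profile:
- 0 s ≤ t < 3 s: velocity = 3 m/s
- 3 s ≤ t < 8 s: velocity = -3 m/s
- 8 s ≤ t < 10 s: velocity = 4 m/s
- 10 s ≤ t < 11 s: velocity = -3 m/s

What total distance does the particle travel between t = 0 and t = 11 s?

Total distance travelled is ∫|v| dt — sum the magnitudes of each area piece.
0–3 s: |3| × 3 = 9 m
3–8 s: |-3| × 5 = 15 m
8–10 s: |4| × 2 = 8 m
10–11 s: |-3| × 1 = 3 m
Total distance = 35 m

35 m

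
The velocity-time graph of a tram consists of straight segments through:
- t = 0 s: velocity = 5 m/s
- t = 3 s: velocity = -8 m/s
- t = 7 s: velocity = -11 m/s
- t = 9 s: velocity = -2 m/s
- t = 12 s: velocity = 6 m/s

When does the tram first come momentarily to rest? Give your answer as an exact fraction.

v changes sign on 0–3 s (from 5 to -8); the graph is linear there, so v = 0 at t = 0 + (-5)·(3 − 0)/(-8 − 5) = 15/13 s.

t = 15/13 s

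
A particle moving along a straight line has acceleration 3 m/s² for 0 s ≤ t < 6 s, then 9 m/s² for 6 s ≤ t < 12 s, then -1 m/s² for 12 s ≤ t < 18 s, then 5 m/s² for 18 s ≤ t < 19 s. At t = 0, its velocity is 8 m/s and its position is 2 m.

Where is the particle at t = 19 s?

960.5 m

On each constant-a segment, Δv = aΔt and Δx = v₀Δt + ½aΔt²; chain segment to segment.
0–6 s: v starts 8 m/s; Δx = 8·6 + ½·3·6² = 102 m; v ends 26 m/s.
6–12 s: v starts 26 m/s; Δx = 26·6 + ½·9·6² = 318 m; v ends 80 m/s.
12–18 s: v starts 80 m/s; Δx = 80·6 + ½·-1·6² = 462 m; v ends 74 m/s.
18–19 s: v starts 74 m/s; Δx = 74·1 + ½·5·1² = 76.5 m; v ends 79 m/s.
x(19) = 2 + Σ Δx = 960.5 m.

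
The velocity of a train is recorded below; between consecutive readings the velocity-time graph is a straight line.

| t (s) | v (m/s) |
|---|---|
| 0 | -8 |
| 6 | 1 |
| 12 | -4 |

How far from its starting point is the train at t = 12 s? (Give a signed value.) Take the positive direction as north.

-30 m

Net displacement equals the area under the velocity-time graph (areas below the axis count negative).
0–6 s: ½(-8 + 1)(6) = -21 m
6–12 s: ½(1 + -4)(6) = -9 m
Net displacement = -30 m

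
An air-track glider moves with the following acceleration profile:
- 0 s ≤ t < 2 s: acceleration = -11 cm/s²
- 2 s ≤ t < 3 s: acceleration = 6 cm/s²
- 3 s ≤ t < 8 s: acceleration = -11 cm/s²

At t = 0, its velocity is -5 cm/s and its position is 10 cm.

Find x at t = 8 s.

-288.5 cm

On each constant-a segment, Δv = aΔt and Δx = v₀Δt + ½aΔt²; chain segment to segment.
0–2 s: v starts -5 cm/s; Δx = -5·2 + ½·-11·2² = -32 cm; v ends -27 cm/s.
2–3 s: v starts -27 cm/s; Δx = -27·1 + ½·6·1² = -24 cm; v ends -21 cm/s.
3–8 s: v starts -21 cm/s; Δx = -21·5 + ½·-11·5² = -242.5 cm; v ends -76 cm/s.
x(8) = 10 + Σ Δx = -288.5 cm.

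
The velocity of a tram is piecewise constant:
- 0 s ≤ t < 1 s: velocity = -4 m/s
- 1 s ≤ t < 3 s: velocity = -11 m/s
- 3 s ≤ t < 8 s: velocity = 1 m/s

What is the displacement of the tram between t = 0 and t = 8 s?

Net displacement equals the area under the velocity-time graph (areas below the axis count negative).
0–1 s: -4 × 1 = -4 m
1–3 s: -11 × 2 = -22 m
3–8 s: 1 × 5 = 5 m
Net displacement = -21 m

-21 m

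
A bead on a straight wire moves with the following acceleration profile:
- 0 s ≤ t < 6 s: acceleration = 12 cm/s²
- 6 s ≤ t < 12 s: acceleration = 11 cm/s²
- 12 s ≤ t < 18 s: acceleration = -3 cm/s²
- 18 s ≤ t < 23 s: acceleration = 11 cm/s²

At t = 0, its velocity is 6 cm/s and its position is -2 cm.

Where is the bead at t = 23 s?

2493.5 cm

On each constant-a segment, Δv = aΔt and Δx = v₀Δt + ½aΔt²; chain segment to segment.
0–6 s: v starts 6 cm/s; Δx = 6·6 + ½·12·6² = 252 cm; v ends 78 cm/s.
6–12 s: v starts 78 cm/s; Δx = 78·6 + ½·11·6² = 666 cm; v ends 144 cm/s.
12–18 s: v starts 144 cm/s; Δx = 144·6 + ½·-3·6² = 810 cm; v ends 126 cm/s.
18–23 s: v starts 126 cm/s; Δx = 126·5 + ½·11·5² = 767.5 cm; v ends 181 cm/s.
x(23) = -2 + Σ Δx = 2493.5 cm.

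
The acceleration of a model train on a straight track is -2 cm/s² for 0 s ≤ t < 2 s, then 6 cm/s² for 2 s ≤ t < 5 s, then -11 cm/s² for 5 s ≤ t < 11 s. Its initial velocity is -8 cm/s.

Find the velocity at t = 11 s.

-60 cm/s

Δv equals the area under the a-t graph; then v = v₀ + Δv.
0–2 s: -2 × 2 = -4 cm/s
2–5 s: 6 × 3 = 18 cm/s
5–11 s: -11 × 6 = -66 cm/s
Δv = -52 cm/s, so v(11) = -8 + (-52) = -60 cm/s.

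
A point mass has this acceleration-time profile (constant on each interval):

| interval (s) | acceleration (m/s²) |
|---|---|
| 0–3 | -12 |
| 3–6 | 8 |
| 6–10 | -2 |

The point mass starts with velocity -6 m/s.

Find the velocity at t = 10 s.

-26 m/s

Δv equals the area under the a-t graph; then v = v₀ + Δv.
0–3 s: -12 × 3 = -36 m/s
3–6 s: 8 × 3 = 24 m/s
6–10 s: -2 × 4 = -8 m/s
Δv = -20 m/s, so v(10) = -6 + (-20) = -26 m/s.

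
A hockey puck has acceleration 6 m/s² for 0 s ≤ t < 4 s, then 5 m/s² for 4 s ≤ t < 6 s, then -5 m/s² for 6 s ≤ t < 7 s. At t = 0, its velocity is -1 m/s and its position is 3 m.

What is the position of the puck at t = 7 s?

133.5 m

On each constant-a segment, Δv = aΔt and Δx = v₀Δt + ½aΔt²; chain segment to segment.
0–4 s: v starts -1 m/s; Δx = -1·4 + ½·6·4² = 44 m; v ends 23 m/s.
4–6 s: v starts 23 m/s; Δx = 23·2 + ½·5·2² = 56 m; v ends 33 m/s.
6–7 s: v starts 33 m/s; Δx = 33·1 + ½·-5·1² = 30.5 m; v ends 28 m/s.
x(7) = 3 + Σ Δx = 133.5 m.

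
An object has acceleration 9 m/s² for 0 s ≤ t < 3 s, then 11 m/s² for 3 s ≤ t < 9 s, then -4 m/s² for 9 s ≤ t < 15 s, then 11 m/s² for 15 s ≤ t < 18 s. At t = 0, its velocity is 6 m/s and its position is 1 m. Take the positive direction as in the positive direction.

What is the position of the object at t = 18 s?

1252 m

On each constant-a segment, Δv = aΔt and Δx = v₀Δt + ½aΔt²; chain segment to segment.
0–3 s: v starts 6 m/s; Δx = 6·3 + ½·9·3² = 58.5 m; v ends 33 m/s.
3–9 s: v starts 33 m/s; Δx = 33·6 + ½·11·6² = 396 m; v ends 99 m/s.
9–15 s: v starts 99 m/s; Δx = 99·6 + ½·-4·6² = 522 m; v ends 75 m/s.
15–18 s: v starts 75 m/s; Δx = 75·3 + ½·11·3² = 274.5 m; v ends 108 m/s.
x(18) = 1 + Σ Δx = 1252 m.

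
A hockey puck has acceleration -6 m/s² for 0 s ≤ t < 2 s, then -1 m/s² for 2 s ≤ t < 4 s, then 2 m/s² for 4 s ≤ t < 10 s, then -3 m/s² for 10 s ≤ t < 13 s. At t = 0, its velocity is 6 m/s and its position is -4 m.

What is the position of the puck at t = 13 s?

-31.5 m

On each constant-a segment, Δv = aΔt and Δx = v₀Δt + ½aΔt²; chain segment to segment.
0–2 s: v starts 6 m/s; Δx = 6·2 + ½·-6·2² = 0 m; v ends -6 m/s.
2–4 s: v starts -6 m/s; Δx = -6·2 + ½·-1·2² = -14 m; v ends -8 m/s.
4–10 s: v starts -8 m/s; Δx = -8·6 + ½·2·6² = -12 m; v ends 4 m/s.
10–13 s: v starts 4 m/s; Δx = 4·3 + ½·-3·3² = -1.5 m; v ends -5 m/s.
x(13) = -4 + Σ Δx = -31.5 m.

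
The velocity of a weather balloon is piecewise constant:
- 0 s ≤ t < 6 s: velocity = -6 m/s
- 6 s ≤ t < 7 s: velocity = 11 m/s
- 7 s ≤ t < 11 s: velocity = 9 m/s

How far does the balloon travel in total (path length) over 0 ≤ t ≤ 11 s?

Total distance travelled is ∫|v| dt — sum the magnitudes of each area piece.
0–6 s: |-6| × 6 = 36 m
6–7 s: |11| × 1 = 11 m
7–11 s: |9| × 4 = 36 m
Total distance = 83 m

83 m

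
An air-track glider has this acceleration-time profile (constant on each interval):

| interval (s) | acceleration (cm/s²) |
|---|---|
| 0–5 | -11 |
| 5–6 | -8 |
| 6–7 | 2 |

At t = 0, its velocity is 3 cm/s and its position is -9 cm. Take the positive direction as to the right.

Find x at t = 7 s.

On each constant-a segment, Δv = aΔt and Δx = v₀Δt + ½aΔt²; chain segment to segment.
0–5 s: v starts 3 cm/s; Δx = 3·5 + ½·-11·5² = -122.5 cm; v ends -52 cm/s.
5–6 s: v starts -52 cm/s; Δx = -52·1 + ½·-8·1² = -56 cm; v ends -60 cm/s.
6–7 s: v starts -60 cm/s; Δx = -60·1 + ½·2·1² = -59 cm; v ends -58 cm/s.
x(7) = -9 + Σ Δx = -246.5 cm.

-246.5 cm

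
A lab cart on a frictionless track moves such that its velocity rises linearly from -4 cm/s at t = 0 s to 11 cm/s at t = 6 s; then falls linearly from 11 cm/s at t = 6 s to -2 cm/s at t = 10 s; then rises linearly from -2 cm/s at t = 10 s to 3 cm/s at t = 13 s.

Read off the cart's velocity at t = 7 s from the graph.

7.75 cm/s

On 6–10 s the graph is linear from 11 to -2 cm/s: v(7) = 11 + (-2 − 11)·(7 − 6)/(10 − 6) = 7.75 cm/s.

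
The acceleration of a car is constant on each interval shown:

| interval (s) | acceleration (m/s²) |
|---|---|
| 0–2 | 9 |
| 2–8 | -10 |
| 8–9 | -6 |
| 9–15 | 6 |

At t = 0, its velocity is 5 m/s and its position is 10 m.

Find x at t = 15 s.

-194 m

On each constant-a segment, Δv = aΔt and Δx = v₀Δt + ½aΔt²; chain segment to segment.
0–2 s: v starts 5 m/s; Δx = 5·2 + ½·9·2² = 28 m; v ends 23 m/s.
2–8 s: v starts 23 m/s; Δx = 23·6 + ½·-10·6² = -42 m; v ends -37 m/s.
8–9 s: v starts -37 m/s; Δx = -37·1 + ½·-6·1² = -40 m; v ends -43 m/s.
9–15 s: v starts -43 m/s; Δx = -43·6 + ½·6·6² = -150 m; v ends -7 m/s.
x(15) = 10 + Σ Δx = -194 m.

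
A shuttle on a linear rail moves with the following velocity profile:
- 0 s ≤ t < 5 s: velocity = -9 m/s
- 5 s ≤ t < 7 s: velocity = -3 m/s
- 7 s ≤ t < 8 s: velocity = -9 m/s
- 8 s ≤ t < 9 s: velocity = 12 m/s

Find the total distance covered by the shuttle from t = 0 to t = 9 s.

72 m

Distance (not displacement) is the total path length: add the absolute areas under v-t.
0–5 s: |-9| × 5 = 45 m
5–7 s: |-3| × 2 = 6 m
7–8 s: |-9| × 1 = 9 m
8–9 s: |12| × 1 = 12 m
Total distance = 72 m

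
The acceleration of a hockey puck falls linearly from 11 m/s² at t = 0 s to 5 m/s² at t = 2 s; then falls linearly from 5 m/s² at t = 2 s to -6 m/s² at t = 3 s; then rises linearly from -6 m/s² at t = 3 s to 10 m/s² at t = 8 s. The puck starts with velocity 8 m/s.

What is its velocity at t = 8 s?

Δv equals the area under the a-t graph; then v = v₀ + Δv.
0–2 s: ½(11 + 5)(2) = 16 m/s
2–3 s: ½(5 + -6)(1) = -0.5 m/s
3–8 s: ½(-6 + 10)(5) = 10 m/s
Δv = 25.5 m/s, so v(8) = 8 + (25.5) = 33.5 m/s.

33.5 m/s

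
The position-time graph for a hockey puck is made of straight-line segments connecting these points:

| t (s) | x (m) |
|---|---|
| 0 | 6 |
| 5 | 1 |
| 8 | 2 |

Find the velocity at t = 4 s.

-1 m/s

Velocity is the slope of the x-t graph on 0–5 s: (1 − 6)/(5 − 0) = -1 m/s.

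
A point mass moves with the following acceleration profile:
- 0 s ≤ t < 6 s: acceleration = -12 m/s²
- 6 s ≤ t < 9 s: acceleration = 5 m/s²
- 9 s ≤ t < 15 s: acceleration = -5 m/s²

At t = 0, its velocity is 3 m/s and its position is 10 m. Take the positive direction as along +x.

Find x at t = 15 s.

On each constant-a segment, Δv = aΔt and Δx = v₀Δt + ½aΔt²; chain segment to segment.
0–6 s: v starts 3 m/s; Δx = 3·6 + ½·-12·6² = -198 m; v ends -69 m/s.
6–9 s: v starts -69 m/s; Δx = -69·3 + ½·5·3² = -184.5 m; v ends -54 m/s.
9–15 s: v starts -54 m/s; Δx = -54·6 + ½·-5·6² = -414 m; v ends -84 m/s.
x(15) = 10 + Σ Δx = -786.5 m.

-786.5 m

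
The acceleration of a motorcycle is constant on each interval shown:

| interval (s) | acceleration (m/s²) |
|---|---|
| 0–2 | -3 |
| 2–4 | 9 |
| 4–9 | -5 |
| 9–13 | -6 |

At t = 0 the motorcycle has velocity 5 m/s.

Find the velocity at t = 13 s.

-32 m/s

Δv equals the area under the a-t graph; then v = v₀ + Δv.
0–2 s: -3 × 2 = -6 m/s
2–4 s: 9 × 2 = 18 m/s
4–9 s: -5 × 5 = -25 m/s
9–13 s: -6 × 4 = -24 m/s
Δv = -37 m/s, so v(13) = 5 + (-37) = -32 m/s.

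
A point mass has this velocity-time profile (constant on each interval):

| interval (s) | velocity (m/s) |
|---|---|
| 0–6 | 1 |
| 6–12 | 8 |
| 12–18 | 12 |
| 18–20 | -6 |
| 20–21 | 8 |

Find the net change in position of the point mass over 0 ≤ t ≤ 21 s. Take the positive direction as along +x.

122 m

Net displacement equals the area under the velocity-time graph (areas below the axis count negative).
0–6 s: 1 × 6 = 6 m
6–12 s: 8 × 6 = 48 m
12–18 s: 12 × 6 = 72 m
18–20 s: -6 × 2 = -12 m
20–21 s: 8 × 1 = 8 m
Net displacement = 122 m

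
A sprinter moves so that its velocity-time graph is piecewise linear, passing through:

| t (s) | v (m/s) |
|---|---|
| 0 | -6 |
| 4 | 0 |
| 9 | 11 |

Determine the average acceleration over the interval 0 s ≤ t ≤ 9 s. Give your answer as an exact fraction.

Average acceleration = Δv/Δt = (11 − -6)/(9 − 0) = 17/9 m/s².

17/9 m/s²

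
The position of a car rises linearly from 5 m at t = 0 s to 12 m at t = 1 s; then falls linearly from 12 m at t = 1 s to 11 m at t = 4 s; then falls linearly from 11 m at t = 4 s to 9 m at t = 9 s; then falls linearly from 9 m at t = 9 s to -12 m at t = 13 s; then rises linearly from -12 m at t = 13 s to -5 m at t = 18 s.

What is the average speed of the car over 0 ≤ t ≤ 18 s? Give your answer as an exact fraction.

19/9 m/s

Average speed = (total path length)/(elapsed time); on a piecewise-linear x-t graph the path length is Σ|Δx|.
0–1 s: |Δx| = |12 − 5| = 7 m
1–4 s: |Δx| = |11 − 12| = 1 m
4–9 s: |Δx| = |9 − 11| = 2 m
9–13 s: |Δx| = |-12 − 9| = 21 m
13–18 s: |Δx| = |-5 − -12| = 7 m
Total path = 38 m; average speed = 38/18 = 19/9 m/s.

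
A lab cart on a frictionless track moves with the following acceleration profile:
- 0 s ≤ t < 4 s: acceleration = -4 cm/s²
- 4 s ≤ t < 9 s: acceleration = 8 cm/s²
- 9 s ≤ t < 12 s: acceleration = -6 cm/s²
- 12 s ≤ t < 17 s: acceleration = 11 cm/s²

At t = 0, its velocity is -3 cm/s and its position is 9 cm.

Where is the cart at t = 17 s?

158.5 cm

On each constant-a segment, Δv = aΔt and Δx = v₀Δt + ½aΔt²; chain segment to segment.
0–4 s: v starts -3 cm/s; Δx = -3·4 + ½·-4·4² = -44 cm; v ends -19 cm/s.
4–9 s: v starts -19 cm/s; Δx = -19·5 + ½·8·5² = 5 cm; v ends 21 cm/s.
9–12 s: v starts 21 cm/s; Δx = 21·3 + ½·-6·3² = 36 cm; v ends 3 cm/s.
12–17 s: v starts 3 cm/s; Δx = 3·5 + ½·11·5² = 152.5 cm; v ends 58 cm/s.
x(17) = 9 + Σ Δx = 158.5 cm.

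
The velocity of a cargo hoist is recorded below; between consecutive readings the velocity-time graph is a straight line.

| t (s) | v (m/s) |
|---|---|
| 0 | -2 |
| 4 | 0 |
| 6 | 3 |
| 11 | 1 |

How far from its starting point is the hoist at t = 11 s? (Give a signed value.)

Displacement is the signed area under the v-t curve.
0–4 s: ½(-2 + 0)(4) = -4 m
4–6 s: ½(0 + 3)(2) = 3 m
6–11 s: ½(3 + 1)(5) = 10 m
Net displacement = 9 m

9 m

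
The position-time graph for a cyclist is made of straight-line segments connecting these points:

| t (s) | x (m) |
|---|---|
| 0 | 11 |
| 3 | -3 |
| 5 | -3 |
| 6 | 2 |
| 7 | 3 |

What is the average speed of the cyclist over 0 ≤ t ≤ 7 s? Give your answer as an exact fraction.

Average speed = (total path length)/(elapsed time); on a piecewise-linear x-t graph the path length is Σ|Δx|.
0–3 s: |Δx| = |-3 − 11| = 14 m
3–5 s: |Δx| = |-3 − -3| = 0 m
5–6 s: |Δx| = |2 − -3| = 5 m
6–7 s: |Δx| = |3 − 2| = 1 m
Total path = 20 m; average speed = 20/7 = 20/7 m/s.

20/7 m/s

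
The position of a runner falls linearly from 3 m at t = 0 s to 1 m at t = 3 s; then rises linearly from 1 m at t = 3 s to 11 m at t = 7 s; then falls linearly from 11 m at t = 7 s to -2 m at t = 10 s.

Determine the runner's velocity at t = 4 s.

2.5 m/s

Velocity is the slope of the x-t graph on 3–7 s: (11 − 1)/(7 − 3) = 2.5 m/s.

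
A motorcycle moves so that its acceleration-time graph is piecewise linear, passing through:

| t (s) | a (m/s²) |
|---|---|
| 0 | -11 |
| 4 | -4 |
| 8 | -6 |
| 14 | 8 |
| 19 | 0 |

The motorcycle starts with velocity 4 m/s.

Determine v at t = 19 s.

-20 m/s

Δv equals the area under the a-t graph; then v = v₀ + Δv.
0–4 s: ½(-11 + -4)(4) = -30 m/s
4–8 s: ½(-4 + -6)(4) = -20 m/s
8–14 s: ½(-6 + 8)(6) = 6 m/s
14–19 s: ½(8 + 0)(5) = 20 m/s
Δv = -24 m/s, so v(19) = 4 + (-24) = -20 m/s.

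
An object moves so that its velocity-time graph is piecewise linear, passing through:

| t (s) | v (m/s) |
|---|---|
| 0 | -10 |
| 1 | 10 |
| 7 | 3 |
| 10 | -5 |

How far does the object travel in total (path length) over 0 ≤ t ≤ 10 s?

Distance (not displacement) is the total path length: add the absolute areas under v-t.
0–1 s: v = 0 at t = 0.5 s; triangle areas 2.5 + 2.5 = 5 m
1–7 s: |½(10 + 3)(6)| = 39 m
7–10 s: v = 0 at t = 8.125 s; triangle areas 1.6875 + 4.6875 = 6.375 m
Total distance = 50.375 m

50.375 m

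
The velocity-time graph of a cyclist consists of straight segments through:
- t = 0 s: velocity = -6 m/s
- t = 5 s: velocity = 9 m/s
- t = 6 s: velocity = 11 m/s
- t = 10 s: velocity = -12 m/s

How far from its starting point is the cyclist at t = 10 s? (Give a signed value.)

15.5 m

Net displacement equals the area under the velocity-time graph (areas below the axis count negative).
0–5 s: ½(-6 + 9)(5) = 7.5 m
5–6 s: ½(9 + 11)(1) = 10 m
6–10 s: ½(11 + -12)(4) = -2 m
Net displacement = 15.5 m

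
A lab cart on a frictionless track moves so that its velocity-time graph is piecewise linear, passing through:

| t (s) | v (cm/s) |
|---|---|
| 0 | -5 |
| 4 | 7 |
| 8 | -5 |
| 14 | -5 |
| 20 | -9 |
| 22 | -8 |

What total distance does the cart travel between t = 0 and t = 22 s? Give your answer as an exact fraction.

341/3 cm

Total distance travelled is ∫|v| dt — sum the magnitudes of each area piece.
0–4 s: v = 0 at t = 5/3 s; triangle areas 25/6 + 49/6 = 37/3 cm
4–8 s: v = 0 at t = 19/3 s; triangle areas 49/6 + 25/6 = 37/3 cm
8–14 s: |-5| × 6 = 30 cm
14–20 s: |½(-5 + -9)(6)| = 42 cm
20–22 s: |½(-9 + -8)(2)| = 17 cm
Total distance = 341/3 cm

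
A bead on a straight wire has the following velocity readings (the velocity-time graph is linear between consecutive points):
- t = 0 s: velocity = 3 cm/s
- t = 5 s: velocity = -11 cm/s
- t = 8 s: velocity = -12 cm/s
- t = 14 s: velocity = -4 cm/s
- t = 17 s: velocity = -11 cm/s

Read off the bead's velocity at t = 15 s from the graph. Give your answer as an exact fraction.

On 14–17 s the graph is linear from -4 to -11 cm/s: v(15) = -4 + (-11 − -4)·(15 − 14)/(17 − 14) = -19/3 cm/s.

-19/3 cm/s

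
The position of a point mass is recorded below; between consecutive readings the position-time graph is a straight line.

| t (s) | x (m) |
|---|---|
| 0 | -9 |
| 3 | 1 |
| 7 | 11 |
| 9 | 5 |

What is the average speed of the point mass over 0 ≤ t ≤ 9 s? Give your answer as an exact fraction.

26/9 m/s

Average speed = (total path length)/(elapsed time); on a piecewise-linear x-t graph the path length is Σ|Δx|.
0–3 s: |Δx| = |1 − -9| = 10 m
3–7 s: |Δx| = |11 − 1| = 10 m
7–9 s: |Δx| = |5 − 11| = 6 m
Total path = 26 m; average speed = 26/9 = 26/9 m/s.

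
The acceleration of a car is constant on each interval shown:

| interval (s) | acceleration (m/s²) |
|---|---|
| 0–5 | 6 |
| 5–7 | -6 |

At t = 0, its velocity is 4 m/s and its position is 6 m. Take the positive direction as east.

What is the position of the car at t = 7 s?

On each constant-a segment, Δv = aΔt and Δx = v₀Δt + ½aΔt²; chain segment to segment.
0–5 s: v starts 4 m/s; Δx = 4·5 + ½·6·5² = 95 m; v ends 34 m/s.
5–7 s: v starts 34 m/s; Δx = 34·2 + ½·-6·2² = 56 m; v ends 22 m/s.
x(7) = 6 + Σ Δx = 157 m.

157 m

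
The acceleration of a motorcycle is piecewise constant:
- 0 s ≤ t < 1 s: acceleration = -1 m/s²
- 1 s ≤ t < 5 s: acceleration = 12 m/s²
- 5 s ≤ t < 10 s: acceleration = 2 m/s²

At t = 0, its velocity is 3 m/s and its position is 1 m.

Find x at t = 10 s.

382.5 m

On each constant-a segment, Δv = aΔt and Δx = v₀Δt + ½aΔt²; chain segment to segment.
0–1 s: v starts 3 m/s; Δx = 3·1 + ½·-1·1² = 2.5 m; v ends 2 m/s.
1–5 s: v starts 2 m/s; Δx = 2·4 + ½·12·4² = 104 m; v ends 50 m/s.
5–10 s: v starts 50 m/s; Δx = 50·5 + ½·2·5² = 275 m; v ends 60 m/s.
x(10) = 1 + Σ Δx = 382.5 m.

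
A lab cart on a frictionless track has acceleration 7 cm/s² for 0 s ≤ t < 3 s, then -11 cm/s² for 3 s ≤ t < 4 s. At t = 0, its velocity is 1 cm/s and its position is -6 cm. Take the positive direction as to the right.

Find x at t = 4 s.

45 cm

On each constant-a segment, Δv = aΔt and Δx = v₀Δt + ½aΔt²; chain segment to segment.
0–3 s: v starts 1 cm/s; Δx = 1·3 + ½·7·3² = 34.5 cm; v ends 22 cm/s.
3–4 s: v starts 22 cm/s; Δx = 22·1 + ½·-11·1² = 16.5 cm; v ends 11 cm/s.
x(4) = -6 + Σ Δx = 45 cm.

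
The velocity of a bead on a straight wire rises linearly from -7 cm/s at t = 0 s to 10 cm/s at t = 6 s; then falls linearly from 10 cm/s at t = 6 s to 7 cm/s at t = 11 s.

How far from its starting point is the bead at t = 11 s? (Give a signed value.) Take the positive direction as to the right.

51.5 cm

Net displacement equals the area under the velocity-time graph (areas below the axis count negative).
0–6 s: ½(-7 + 10)(6) = 9 cm
6–11 s: ½(10 + 7)(5) = 42.5 cm
Net displacement = 51.5 cm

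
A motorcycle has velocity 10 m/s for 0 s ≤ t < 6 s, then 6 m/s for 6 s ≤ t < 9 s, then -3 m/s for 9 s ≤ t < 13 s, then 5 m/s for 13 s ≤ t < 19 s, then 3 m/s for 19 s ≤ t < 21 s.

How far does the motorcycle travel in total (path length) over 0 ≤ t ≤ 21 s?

Distance (not displacement) is the total path length: add the absolute areas under v-t.
0–6 s: |10| × 6 = 60 m
6–9 s: |6| × 3 = 18 m
9–13 s: |-3| × 4 = 12 m
13–19 s: |5| × 6 = 30 m
19–21 s: |3| × 2 = 6 m
Total distance = 126 m

126 m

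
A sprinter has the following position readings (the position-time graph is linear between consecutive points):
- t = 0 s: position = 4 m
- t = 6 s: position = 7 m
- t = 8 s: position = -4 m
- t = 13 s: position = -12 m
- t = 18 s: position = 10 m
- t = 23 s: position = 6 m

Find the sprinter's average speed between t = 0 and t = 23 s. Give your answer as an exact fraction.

Average speed = (total path length)/(elapsed time); on a piecewise-linear x-t graph the path length is Σ|Δx|.
0–6 s: |Δx| = |7 − 4| = 3 m
6–8 s: |Δx| = |-4 − 7| = 11 m
8–13 s: |Δx| = |-12 − -4| = 8 m
13–18 s: |Δx| = |10 − -12| = 22 m
18–23 s: |Δx| = |6 − 10| = 4 m
Total path = 48 m; average speed = 48/23 = 48/23 m/s.

48/23 m/s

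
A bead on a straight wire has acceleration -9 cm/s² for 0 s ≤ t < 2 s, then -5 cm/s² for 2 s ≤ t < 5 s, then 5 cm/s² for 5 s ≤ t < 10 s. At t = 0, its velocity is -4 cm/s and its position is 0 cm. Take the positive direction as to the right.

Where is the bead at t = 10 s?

On each constant-a segment, Δv = aΔt and Δx = v₀Δt + ½aΔt²; chain segment to segment.
0–2 s: v starts -4 cm/s; Δx = -4·2 + ½·-9·2² = -26 cm; v ends -22 cm/s.
2–5 s: v starts -22 cm/s; Δx = -22·3 + ½·-5·3² = -88.5 cm; v ends -37 cm/s.
5–10 s: v starts -37 cm/s; Δx = -37·5 + ½·5·5² = -122.5 cm; v ends -12 cm/s.
x(10) = 0 + Σ Δx = -237 cm.

-237 cm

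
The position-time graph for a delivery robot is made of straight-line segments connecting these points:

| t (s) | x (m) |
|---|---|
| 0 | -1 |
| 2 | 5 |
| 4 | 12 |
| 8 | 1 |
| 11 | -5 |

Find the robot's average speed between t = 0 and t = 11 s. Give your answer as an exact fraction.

Average speed = (total path length)/(elapsed time); on a piecewise-linear x-t graph the path length is Σ|Δx|.
0–2 s: |Δx| = |5 − -1| = 6 m
2–4 s: |Δx| = |12 − 5| = 7 m
4–8 s: |Δx| = |1 − 12| = 11 m
8–11 s: |Δx| = |-5 − 1| = 6 m
Total path = 30 m; average speed = 30/11 = 30/11 m/s.

30/11 m/s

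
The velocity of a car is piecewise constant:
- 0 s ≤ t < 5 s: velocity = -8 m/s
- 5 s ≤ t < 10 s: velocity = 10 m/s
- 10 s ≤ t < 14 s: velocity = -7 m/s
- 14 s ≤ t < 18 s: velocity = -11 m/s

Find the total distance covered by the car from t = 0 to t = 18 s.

162 m

Distance (not displacement) is the total path length: add the absolute areas under v-t.
0–5 s: |-8| × 5 = 40 m
5–10 s: |10| × 5 = 50 m
10–14 s: |-7| × 4 = 28 m
14–18 s: |-11| × 4 = 44 m
Total distance = 162 m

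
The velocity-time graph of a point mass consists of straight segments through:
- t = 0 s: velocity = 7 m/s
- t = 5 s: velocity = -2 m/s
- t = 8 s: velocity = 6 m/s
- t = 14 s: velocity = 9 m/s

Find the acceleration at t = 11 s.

0.5 m/s²

Acceleration is the slope of the v-t graph on 8–14 s: (9 − 6)/(14 − 8) = 0.5 m/s².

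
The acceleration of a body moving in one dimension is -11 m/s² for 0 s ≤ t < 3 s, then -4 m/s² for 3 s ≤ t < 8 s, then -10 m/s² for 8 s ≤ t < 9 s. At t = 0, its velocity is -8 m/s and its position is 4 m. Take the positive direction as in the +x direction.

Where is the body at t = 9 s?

On each constant-a segment, Δv = aΔt and Δx = v₀Δt + ½aΔt²; chain segment to segment.
0–3 s: v starts -8 m/s; Δx = -8·3 + ½·-11·3² = -73.5 m; v ends -41 m/s.
3–8 s: v starts -41 m/s; Δx = -41·5 + ½·-4·5² = -255 m; v ends -61 m/s.
8–9 s: v starts -61 m/s; Δx = -61·1 + ½·-10·1² = -66 m; v ends -71 m/s.
x(9) = 4 + Σ Δx = -390.5 m.

-390.5 m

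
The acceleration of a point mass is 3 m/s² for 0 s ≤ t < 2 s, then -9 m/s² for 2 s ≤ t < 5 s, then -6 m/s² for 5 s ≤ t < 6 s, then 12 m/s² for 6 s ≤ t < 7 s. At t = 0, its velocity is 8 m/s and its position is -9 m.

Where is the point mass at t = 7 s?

-14.5 m

On each constant-a segment, Δv = aΔt and Δx = v₀Δt + ½aΔt²; chain segment to segment.
0–2 s: v starts 8 m/s; Δx = 8·2 + ½·3·2² = 22 m; v ends 14 m/s.
2–5 s: v starts 14 m/s; Δx = 14·3 + ½·-9·3² = 1.5 m; v ends -13 m/s.
5–6 s: v starts -13 m/s; Δx = -13·1 + ½·-6·1² = -16 m; v ends -19 m/s.
6–7 s: v starts -19 m/s; Δx = -19·1 + ½·12·1² = -13 m; v ends -7 m/s.
x(7) = -9 + Σ Δx = -14.5 m.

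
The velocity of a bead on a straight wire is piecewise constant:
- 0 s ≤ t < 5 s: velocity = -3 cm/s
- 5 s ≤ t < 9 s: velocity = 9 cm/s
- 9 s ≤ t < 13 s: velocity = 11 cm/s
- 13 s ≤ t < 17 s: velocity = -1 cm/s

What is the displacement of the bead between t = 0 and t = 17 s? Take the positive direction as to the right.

61 cm

Net displacement equals the area under the velocity-time graph (areas below the axis count negative).
0–5 s: -3 × 5 = -15 cm
5–9 s: 9 × 4 = 36 cm
9–13 s: 11 × 4 = 44 cm
13–17 s: -1 × 4 = -4 cm
Net displacement = 61 cm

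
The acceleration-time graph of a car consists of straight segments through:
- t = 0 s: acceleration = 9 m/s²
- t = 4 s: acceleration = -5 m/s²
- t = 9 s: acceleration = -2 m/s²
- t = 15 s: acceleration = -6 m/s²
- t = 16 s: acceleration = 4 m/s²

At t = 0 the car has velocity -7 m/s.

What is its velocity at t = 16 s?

Δv equals the area under the a-t graph; then v = v₀ + Δv.
0–4 s: ½(9 + -5)(4) = 8 m/s
4–9 s: ½(-5 + -2)(5) = -17.5 m/s
9–15 s: ½(-2 + -6)(6) = -24 m/s
15–16 s: ½(-6 + 4)(1) = -1 m/s
Δv = -34.5 m/s, so v(16) = -7 + (-34.5) = -41.5 m/s.

-41.5 m/s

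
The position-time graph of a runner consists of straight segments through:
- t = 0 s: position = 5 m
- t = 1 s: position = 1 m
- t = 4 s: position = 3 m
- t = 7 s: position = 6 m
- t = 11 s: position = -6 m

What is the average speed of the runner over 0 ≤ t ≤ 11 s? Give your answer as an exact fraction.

21/11 m/s

Average speed = (total path length)/(elapsed time); on a piecewise-linear x-t graph the path length is Σ|Δx|.
0–1 s: |Δx| = |1 − 5| = 4 m
1–4 s: |Δx| = |3 − 1| = 2 m
4–7 s: |Δx| = |6 − 3| = 3 m
7–11 s: |Δx| = |-6 − 6| = 12 m
Total path = 21 m; average speed = 21/11 = 21/11 m/s.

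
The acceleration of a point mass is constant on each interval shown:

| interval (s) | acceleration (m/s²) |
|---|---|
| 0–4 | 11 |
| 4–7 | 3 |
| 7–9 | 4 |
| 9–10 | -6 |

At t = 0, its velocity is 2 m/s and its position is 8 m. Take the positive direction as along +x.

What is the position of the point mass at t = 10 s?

On each constant-a segment, Δv = aΔt and Δx = v₀Δt + ½aΔt²; chain segment to segment.
0–4 s: v starts 2 m/s; Δx = 2·4 + ½·11·4² = 96 m; v ends 46 m/s.
4–7 s: v starts 46 m/s; Δx = 46·3 + ½·3·3² = 151.5 m; v ends 55 m/s.
7–9 s: v starts 55 m/s; Δx = 55·2 + ½·4·2² = 118 m; v ends 63 m/s.
9–10 s: v starts 63 m/s; Δx = 63·1 + ½·-6·1² = 60 m; v ends 57 m/s.
x(10) = 8 + Σ Δx = 433.5 m.

433.5 m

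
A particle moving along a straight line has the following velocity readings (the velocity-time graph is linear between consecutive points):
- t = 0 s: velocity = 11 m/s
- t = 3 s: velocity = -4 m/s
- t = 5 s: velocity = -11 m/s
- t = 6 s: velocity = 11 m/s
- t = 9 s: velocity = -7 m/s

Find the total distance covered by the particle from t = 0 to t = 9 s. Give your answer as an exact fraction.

1451/30 m

Total distance travelled is ∫|v| dt — sum the magnitudes of each area piece.
0–3 s: v = 0 at t = 2.2 s; triangle areas 12.1 + 1.6 = 13.7 m
3–5 s: |½(-4 + -11)(2)| = 15 m
5–6 s: v = 0 at t = 5.5 s; triangle areas 2.75 + 2.75 = 5.5 m
6–9 s: v = 0 at t = 47/6 s; triangle areas 121/12 + 49/12 = 85/6 m
Total distance = 1451/30 m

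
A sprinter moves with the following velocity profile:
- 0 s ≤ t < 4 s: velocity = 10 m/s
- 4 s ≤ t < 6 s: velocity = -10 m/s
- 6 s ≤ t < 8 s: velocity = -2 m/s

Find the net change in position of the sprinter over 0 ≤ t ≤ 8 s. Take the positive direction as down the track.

Displacement is the signed area under the v-t curve.
0–4 s: 10 × 4 = 40 m
4–6 s: -10 × 2 = -20 m
6–8 s: -2 × 2 = -4 m
Net displacement = 16 m

16 m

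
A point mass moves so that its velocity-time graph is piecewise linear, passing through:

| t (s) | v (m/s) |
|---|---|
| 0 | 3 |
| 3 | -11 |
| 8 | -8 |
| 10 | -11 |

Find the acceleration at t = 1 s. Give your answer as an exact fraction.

Acceleration is the slope of the v-t graph on 0–3 s: (-11 − 3)/(3 − 0) = -14/3 m/s².

-14/3 m/s²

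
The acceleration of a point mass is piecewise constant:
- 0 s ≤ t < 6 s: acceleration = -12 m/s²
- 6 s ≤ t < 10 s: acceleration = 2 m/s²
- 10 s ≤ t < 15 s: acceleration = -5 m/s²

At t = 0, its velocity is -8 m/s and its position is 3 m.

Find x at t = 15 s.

-987.5 m

On each constant-a segment, Δv = aΔt and Δx = v₀Δt + ½aΔt²; chain segment to segment.
0–6 s: v starts -8 m/s; Δx = -8·6 + ½·-12·6² = -264 m; v ends -80 m/s.
6–10 s: v starts -80 m/s; Δx = -80·4 + ½·2·4² = -304 m; v ends -72 m/s.
10–15 s: v starts -72 m/s; Δx = -72·5 + ½·-5·5² = -422.5 m; v ends -97 m/s.
x(15) = 3 + Σ Δx = -987.5 m.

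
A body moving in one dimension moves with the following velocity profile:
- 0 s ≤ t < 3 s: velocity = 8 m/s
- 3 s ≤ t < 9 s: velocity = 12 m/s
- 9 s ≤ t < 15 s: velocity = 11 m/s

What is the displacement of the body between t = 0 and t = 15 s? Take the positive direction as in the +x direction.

Displacement is the signed area under the v-t curve.
0–3 s: 8 × 3 = 24 m
3–9 s: 12 × 6 = 72 m
9–15 s: 11 × 6 = 66 m
Net displacement = 162 m

162 m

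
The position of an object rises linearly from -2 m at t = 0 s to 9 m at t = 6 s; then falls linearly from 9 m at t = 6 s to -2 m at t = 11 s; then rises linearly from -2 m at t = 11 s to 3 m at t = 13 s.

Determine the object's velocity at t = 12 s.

2.5 m/s

Velocity is the slope of the x-t graph on 11–13 s: (3 − -2)/(13 − 11) = 2.5 m/s.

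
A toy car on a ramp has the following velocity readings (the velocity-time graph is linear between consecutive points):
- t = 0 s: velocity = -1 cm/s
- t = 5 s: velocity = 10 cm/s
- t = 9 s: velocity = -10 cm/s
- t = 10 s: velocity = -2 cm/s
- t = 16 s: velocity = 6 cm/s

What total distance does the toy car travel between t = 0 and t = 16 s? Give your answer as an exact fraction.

1407/22 cm

Distance (not displacement) is the total path length: add the absolute areas under v-t.
0–5 s: v = 0 at t = 5/11 s; triangle areas 5/22 + 250/11 = 505/22 cm
5–9 s: v = 0 at t = 7 s; triangle areas 10 + 10 = 20 cm
9–10 s: |½(-10 + -2)(1)| = 6 cm
10–16 s: v = 0 at t = 11.5 s; triangle areas 1.5 + 13.5 = 15 cm
Total distance = 1407/22 cm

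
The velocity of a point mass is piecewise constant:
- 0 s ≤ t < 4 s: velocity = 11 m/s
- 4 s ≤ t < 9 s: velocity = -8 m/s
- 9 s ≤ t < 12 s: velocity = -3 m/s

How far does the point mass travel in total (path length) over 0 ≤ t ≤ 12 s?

Total distance travelled is ∫|v| dt — sum the magnitudes of each area piece.
0–4 s: |11| × 4 = 44 m
4–9 s: |-8| × 5 = 40 m
9–12 s: |-3| × 3 = 9 m
Total distance = 93 m

93 m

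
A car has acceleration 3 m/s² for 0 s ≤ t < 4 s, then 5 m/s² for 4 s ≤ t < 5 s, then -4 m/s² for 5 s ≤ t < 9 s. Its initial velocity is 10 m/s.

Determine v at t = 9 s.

11 m/s

Δv equals the area under the a-t graph; then v = v₀ + Δv.
0–4 s: 3 × 4 = 12 m/s
4–5 s: 5 × 1 = 5 m/s
5–9 s: -4 × 4 = -16 m/s
Δv = 1 m/s, so v(9) = 10 + (1) = 11 m/s.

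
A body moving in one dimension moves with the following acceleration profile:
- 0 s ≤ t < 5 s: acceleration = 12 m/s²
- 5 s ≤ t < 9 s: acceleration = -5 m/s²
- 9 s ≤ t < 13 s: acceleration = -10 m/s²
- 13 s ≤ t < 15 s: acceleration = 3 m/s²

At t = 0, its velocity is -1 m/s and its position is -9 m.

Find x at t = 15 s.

412 m

On each constant-a segment, Δv = aΔt and Δx = v₀Δt + ½aΔt²; chain segment to segment.
0–5 s: v starts -1 m/s; Δx = -1·5 + ½·12·5² = 145 m; v ends 59 m/s.
5–9 s: v starts 59 m/s; Δx = 59·4 + ½·-5·4² = 196 m; v ends 39 m/s.
9–13 s: v starts 39 m/s; Δx = 39·4 + ½·-10·4² = 76 m; v ends -1 m/s.
13–15 s: v starts -1 m/s; Δx = -1·2 + ½·3·2² = 4 m; v ends 5 m/s.
x(15) = -9 + Σ Δx = 412 m.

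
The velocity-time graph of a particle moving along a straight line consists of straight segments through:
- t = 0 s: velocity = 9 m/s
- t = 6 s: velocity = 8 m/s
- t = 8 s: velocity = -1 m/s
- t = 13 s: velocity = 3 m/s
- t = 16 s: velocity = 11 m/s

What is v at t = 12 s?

On 8–13 s the graph is linear from -1 to 3 m/s: v(12) = -1 + (3 − -1)·(12 − 8)/(13 − 8) = 2.2 m/s.

2.2 m/s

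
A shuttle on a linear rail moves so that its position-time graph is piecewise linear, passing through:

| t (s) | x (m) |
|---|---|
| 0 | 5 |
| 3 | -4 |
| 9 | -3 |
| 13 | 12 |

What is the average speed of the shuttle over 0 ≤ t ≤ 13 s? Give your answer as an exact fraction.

Average speed = (total path length)/(elapsed time); on a piecewise-linear x-t graph the path length is Σ|Δx|.
0–3 s: |Δx| = |-4 − 5| = 9 m
3–9 s: |Δx| = |-3 − -4| = 1 m
9–13 s: |Δx| = |12 − -3| = 15 m
Total path = 25 m; average speed = 25/13 = 25/13 m/s.

25/13 m/s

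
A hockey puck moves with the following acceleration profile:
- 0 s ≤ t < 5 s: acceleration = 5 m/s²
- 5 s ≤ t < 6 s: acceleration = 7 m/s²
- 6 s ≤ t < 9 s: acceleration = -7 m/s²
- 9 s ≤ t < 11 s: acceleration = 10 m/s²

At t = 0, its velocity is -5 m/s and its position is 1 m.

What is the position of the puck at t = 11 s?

On each constant-a segment, Δv = aΔt and Δx = v₀Δt + ½aΔt²; chain segment to segment.
0–5 s: v starts -5 m/s; Δx = -5·5 + ½·5·5² = 37.5 m; v ends 20 m/s.
5–6 s: v starts 20 m/s; Δx = 20·1 + ½·7·1² = 23.5 m; v ends 27 m/s.
6–9 s: v starts 27 m/s; Δx = 27·3 + ½·-7·3² = 49.5 m; v ends 6 m/s.
9–11 s: v starts 6 m/s; Δx = 6·2 + ½·10·2² = 32 m; v ends 26 m/s.
x(11) = 1 + Σ Δx = 143.5 m.

143.5 m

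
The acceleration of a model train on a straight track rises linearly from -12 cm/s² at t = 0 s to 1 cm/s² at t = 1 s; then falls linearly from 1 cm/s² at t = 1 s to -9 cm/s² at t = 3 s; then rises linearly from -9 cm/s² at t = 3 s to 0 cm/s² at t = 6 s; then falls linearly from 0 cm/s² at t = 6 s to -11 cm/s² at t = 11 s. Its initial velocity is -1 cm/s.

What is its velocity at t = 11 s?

Δv equals the area under the a-t graph; then v = v₀ + Δv.
0–1 s: ½(-12 + 1)(1) = -5.5 cm/s
1–3 s: ½(1 + -9)(2) = -8 cm/s
3–6 s: ½(-9 + 0)(3) = -13.5 cm/s
6–11 s: ½(0 + -11)(5) = -27.5 cm/s
Δv = -54.5 cm/s, so v(11) = -1 + (-54.5) = -55.5 cm/s.

-55.5 cm/s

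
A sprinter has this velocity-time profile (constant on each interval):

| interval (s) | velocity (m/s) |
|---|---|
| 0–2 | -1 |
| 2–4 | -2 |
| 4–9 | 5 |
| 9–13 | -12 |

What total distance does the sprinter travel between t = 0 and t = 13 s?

Total distance travelled is ∫|v| dt — sum the magnitudes of each area piece.
0–2 s: |-1| × 2 = 2 m
2–4 s: |-2| × 2 = 4 m
4–9 s: |5| × 5 = 25 m
9–13 s: |-12| × 4 = 48 m
Total distance = 79 m

79 m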